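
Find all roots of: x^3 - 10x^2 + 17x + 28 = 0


Let p(x) = x^3 - 10x^2 + 17x + 28. By the rational root theorem (leading coefficient 1), any rational root is an integer divisor of 28: try ±1, ±2, ... in turn.
Test x = 1: value = 36 ≠ 0.
Test x = -1: value = 0 ✓, so (x + 1) is a factor.
Synthetic division by (x + 1): bring down 1; 1(-1) - 10 = -11; (-11)(-1) + 17 = 28; 28(-1) + 28 = 0 → quotient x^2 - 11x + 28, remainder 0.
Solve the quadratic x^2 - 11x + 28 = 0: discriminant = (-11)^2 - 4(1)(28) = 121 - 112 = 9.
sqrt(9) = 3, so x = (11 ± 3)/2: x = 7 or x = 4.
Collecting all roots found:

x = -1, x = 4, x = 7


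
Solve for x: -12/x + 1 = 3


Subtract 1 from both sides: -12/x = 2
Multiply both sides by x: -12 = 2 * x
Divide by 2: x = -6

x = -6


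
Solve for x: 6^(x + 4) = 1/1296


Express both sides with the same base.
1/1296 = 6^(-4)
Since the bases match, equate exponents: x + 4 = -4
So x = -4 - (4) = -8

x = -8


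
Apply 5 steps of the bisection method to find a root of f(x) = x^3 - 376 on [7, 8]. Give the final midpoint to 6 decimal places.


f(x) = x^3 - 376
f(7) = -33 < 0
f(8) = 136 > 0

Step 1: midpoint = (7.000000 + 8.000000)/2 = 7.500000
  f(7.500000) = 45.875000
  f(mid) > 0, so root is in [7.000000, 7.500000]

Step 2: midpoint = (7.000000 + 7.500000)/2 = 7.250000
  f(7.250000) = 5.078125
  f(mid) > 0, so root is in [7.000000, 7.250000]

Step 3: midpoint = (7.000000 + 7.250000)/2 = 7.125000
  f(7.125000) = -14.294922
  f(mid) < 0, so root is in [7.125000, 7.250000]

Step 4: midpoint = (7.125000 + 7.250000)/2 = 7.187500
  f(7.187500) = -4.692627
  f(mid) < 0, so root is in [7.187500, 7.250000]

Step 5: midpoint = (7.187500 + 7.250000)/2 = 7.218750
  f(7.218750) = 0.171600
  f(mid) > 0, so root is in [7.187500, 7.218750]

midpoint = 7.218750


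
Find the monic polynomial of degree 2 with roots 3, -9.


A monic polynomial with roots 3, -9 is:
p(x) = (x - 3)(x + 9)
After multiplying by (x - 3): x - 3
After multiplying by (x + 9): x^2 + 6x - 27

x^2 + 6x - 27


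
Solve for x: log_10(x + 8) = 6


Convert to exponential form: x + 8 = 10^6 = 1000000
x = 1000000 - 8 = 999992
Check: log_10(999992 + 8) = log_10(1000000) = log_10(1000000) = 6 ✓

x = 999992


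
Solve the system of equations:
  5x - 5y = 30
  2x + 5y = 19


Using Cramer's rule:
Determinant D = (5)(5) - (2)(-5) = 25 + 10 = 35
Dx = (30)(5) - (19)(-5) = 150 + 95 = 245
Dy = (5)(19) - (2)(30) = 95 - 60 = 35
x = Dx/D = 245/35 = 7
y = Dy/D = 35/35 = 1

x = 7, y = 1


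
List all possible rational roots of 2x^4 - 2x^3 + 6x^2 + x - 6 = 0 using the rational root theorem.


Rational root theorem: possible roots are ±p/q where:
  p divides the constant term (-6): p ∈ {1, 2, 3, 6}
  q divides the leading coefficient (2): q ∈ {1, 2}

All possible rational roots: -6, -3, -2, -3/2, -1, -1/2, 1/2, 1, 3/2, 2, 3, 6

-6, -3, -2, -3/2, -1, -1/2, 1/2, 1, 3/2, 2, 3, 6


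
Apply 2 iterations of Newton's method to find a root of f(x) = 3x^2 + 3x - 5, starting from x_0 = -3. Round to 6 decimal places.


Newton's method: x_(n+1) = x_n - f(x_n)/f'(x_n)
f(x) = 3x^2 + 3x - 5
f'(x) = 6x + 3

Iteration 1:
  f(-3.000000) = 13.000000
  f'(-3.000000) = -15.000000
  x_1 = -3.000000 - (13.000000)/(-15.000000) = -2.133333

Iteration 2:
  f(-2.133333) = 2.253333
  f'(-2.133333) = -9.800000
  x_2 = -2.133333 - (2.253333)/(-9.800000) = -1.903401

x_2 = -1.903401


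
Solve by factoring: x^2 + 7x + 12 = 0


We need two numbers that multiply to 12 and add to 7.
Those numbers are 3 and 4 (since 3 * 4 = 12 and 3 + 4 = 7).
So x^2 + 7x + 12 = (x + 3)(x + 4) = 0
Setting each factor to zero: x = -3 or x = -4

x = -4, x = -3


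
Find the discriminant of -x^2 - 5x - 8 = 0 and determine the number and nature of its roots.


For ax^2 + bx + c = 0, discriminant D = b^2 - 4ac
Here a = -1, b = -5, c = -8
D = (-5)^2 - 4(-1)(-8) = 25 - 32 = -7

D = -7 < 0
The equation has no real roots (2 complex conjugate roots).

Discriminant = -7, no real roots (2 complex conjugate roots)


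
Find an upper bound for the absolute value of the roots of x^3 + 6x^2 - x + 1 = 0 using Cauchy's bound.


Cauchy's bound: all roots r satisfy |r| <= 1 + max(|a_i/a_n|) for i = 0,...,n-1
where a_n is the leading coefficient.

Coefficients: [1, 6, -1, 1]
Leading coefficient a_n = 1
Ratios |a_i/a_n|: 6, 1, 1
Maximum ratio: 6
Cauchy's bound: |r| <= 1 + 6 = 7

Upper bound = 7


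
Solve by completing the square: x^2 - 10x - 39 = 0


Start: x^2 - 10x - 39 = 0
Move constant: x^2 - 10x = 39
Half of -10 is -5, squared is 25
Add 25 to both sides: x^2 - 10x + 25 = 64
(x - 5)^2 = 64
x - 5 = ±8
x = 5 + 8 = 13 or x = 5 - 8 = -3

x = -3, x = 13


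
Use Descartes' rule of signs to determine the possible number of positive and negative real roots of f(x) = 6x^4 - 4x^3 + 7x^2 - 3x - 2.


Descartes' rule of signs:

For positive roots, count sign changes in f(x) = 6x^4 - 4x^3 + 7x^2 - 3x - 2:
Signs of coefficients: +, -, +, -, -
Number of sign changes: 3
Possible positive real roots: 3, 1

For negative roots, examine f(-x) = 6x^4 + 4x^3 + 7x^2 + 3x - 2:
Signs of coefficients: +, +, +, +, -
Number of sign changes: 1
Possible negative real roots: 1

Positive roots: 3 or 1; Negative roots: 1


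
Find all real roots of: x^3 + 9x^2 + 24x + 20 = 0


Let p(x) = x^3 + 9x^2 + 24x + 20. By the rational root theorem (leading coefficient 1), any rational root is an integer divisor of 20: try ±1, ±2, ... in turn.
Test x = 1: value = 54 ≠ 0.
Test x = -1: value = 4 ≠ 0.
Test x = 2: value = 112 ≠ 0.
Test x = -2: value = 0 ✓, so (x + 2) is a factor.
Synthetic division by (x + 2): bring down 1; 1(-2) + 9 = 7; 7(-2) + 24 = 10; 10(-2) + 20 = 0 → quotient x^2 + 7x + 10, remainder 0.
Solve the quadratic x^2 + 7x + 10 = 0: discriminant = 7^2 - 4(1)(10) = 49 - 40 = 9.
sqrt(9) = 3, so x = (-7 ± 3)/2: x = -2 or x = -5.

x = -5, x = -2 (multiplicity 2)


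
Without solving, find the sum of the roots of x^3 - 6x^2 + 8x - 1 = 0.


By Vieta's formulas for x^3 + bx^2 + cx + d = 0:
  r1 + r2 + r3 = -b/a = 6
  r1*r2 + r1*r3 + r2*r3 = c/a = 8
  r1*r2*r3 = -d/a = 1


Sum = 6


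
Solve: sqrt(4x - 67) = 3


Square both sides: 4x - 67 = 3^2 = 9
4x = 9 + 67 = 76
x = 19
Check: sqrt(4*19 - 67) = sqrt(9) = 3 ✓

x = 19


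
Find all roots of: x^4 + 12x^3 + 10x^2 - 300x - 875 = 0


Let p(x) = x^4 + 12x^3 + 10x^2 - 300x - 875. By the rational root theorem (leading coefficient 1), any rational root is an integer divisor of 875: try ±1, ±2, ... in turn.
Test x = 1: value = -1152 ≠ 0.
Test x = -1: value = -576 ≠ 0.
Test x = 5: value = 0 ✓, so (x - 5) is a factor.
Synthetic division by (x - 5): bring down 1; 1(5) + 12 = 17; 17(5) + 10 = 95; 95(5) - 300 = 175; 175(5) - 875 = 0 → quotient x^3 + 17x^2 + 95x + 175, remainder 0.
Continue with the quotient x^3 + 17x^2 + 95x + 175 (candidates must divide 175; re-test x = 5 first in case it repeats).
Test x = 5: value = 1200 ≠ 0.
Test x = -5: value = 0 ✓, so (x + 5) is a factor.
Synthetic division by (x + 5): bring down 1; 1(-5) + 17 = 12; 12(-5) + 95 = 35; 35(-5) + 175 = 0 → quotient x^2 + 12x + 35, remainder 0.
Solve the quadratic x^2 + 12x + 35 = 0: discriminant = 12^2 - 4(1)(35) = 144 - 140 = 4.
sqrt(4) = 2, so x = (-12 ± 2)/2: x = -5 or x = -7.
Collecting all roots found:

x = -7, x = -5 (multiplicity 2), x = 5


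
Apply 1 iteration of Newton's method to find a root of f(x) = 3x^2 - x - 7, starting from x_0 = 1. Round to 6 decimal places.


Newton's method: x_(n+1) = x_n - f(x_n)/f'(x_n)
f(x) = 3x^2 - x - 7
f'(x) = 6x - 1

Iteration 1:
  f(1.000000) = -5.000000
  f'(1.000000) = 5.000000
  x_1 = 1.000000 - (-5.000000)/(5.000000) = 2.000000

x_1 = 2.000000


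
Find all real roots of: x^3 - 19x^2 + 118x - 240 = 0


Let p(x) = x^3 - 19x^2 + 118x - 240. By the rational root theorem (leading coefficient 1), any rational root is an integer divisor of 240: try ±1, ±2, ... in turn.
Test x = 1: value = -140 ≠ 0.
Test x = -1: value = -378 ≠ 0.
Test x = 2: value = -72 ≠ 0.
Test x = -2: value = -560 ≠ 0.
Test x = 3: value = -30 ≠ 0.
Test x = -3: value = -792 ≠ 0.
Test x = 4: value = -8 ≠ 0.
Test x = -4: value = -1080 ≠ 0.
Test x = 5: value = 0 ✓, so (x - 5) is a factor.
Synthetic division by (x - 5): bring down 1; 1(5) - 19 = -14; (-14)(5) + 118 = 48; 48(5) - 240 = 0 → quotient x^2 - 14x + 48, remainder 0.
Solve the quadratic x^2 - 14x + 48 = 0: discriminant = (-14)^2 - 4(1)(48) = 196 - 192 = 4.
sqrt(4) = 2, so x = (14 ± 2)/2: x = 8 or x = 6.

x = 5, x = 6, x = 8


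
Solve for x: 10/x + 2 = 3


Subtract 2 from both sides: 10/x = 1
Multiply both sides by x: 10 = 1 * x
Divide by 1: x = 10

x = 10


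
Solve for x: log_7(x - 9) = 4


Convert to exponential form: x - 9 = 7^4 = 2401
x = 2401 + 9 = 2410
Check: log_7(2410 - 9) = log_7(2401) = log_7(2401) = 4 ✓

x = 2410


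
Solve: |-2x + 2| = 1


An absolute value equation |expr| = 1 gives two cases:
Case 1: -2x + 2 = 1
  -2x = -1, so x = 1/2
Case 2: -2x + 2 = -1
  -2x = -3, so x = 3/2

x = 1/2, x = 3/2


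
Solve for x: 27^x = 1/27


Express both sides with the same base.
1/27 = 27^(-1)
Since the bases match: x = -1

x = -1


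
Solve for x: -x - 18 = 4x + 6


Starting with: -x - 18 = 4x + 6
Move all x terms to left: (-1 - 4)x = 6 + 18
Simplify: -5x = 24
Divide both sides by -5: x = -24/5

x = -24/5


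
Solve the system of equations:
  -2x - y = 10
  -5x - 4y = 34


Using Cramer's rule:
Determinant D = (-2)(-4) - (-5)(-1) = 8 - 5 = 3
Dx = (10)(-4) - (34)(-1) = -40 + 34 = -6
Dy = (-2)(34) - (-5)(10) = -68 + 50 = -18
x = Dx/D = -6/3 = -2
y = Dy/D = -18/3 = -6

x = -2, y = -6


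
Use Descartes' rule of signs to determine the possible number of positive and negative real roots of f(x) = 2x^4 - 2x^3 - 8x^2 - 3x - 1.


Descartes' rule of signs:

For positive roots, count sign changes in f(x) = 2x^4 - 2x^3 - 8x^2 - 3x - 1:
Signs of coefficients: +, -, -, -, -
Number of sign changes: 1
Possible positive real roots: 1

For negative roots, examine f(-x) = 2x^4 + 2x^3 - 8x^2 + 3x - 1:
Signs of coefficients: +, +, -, +, -
Number of sign changes: 3
Possible negative real roots: 3, 1

Positive roots: 1; Negative roots: 3 or 1


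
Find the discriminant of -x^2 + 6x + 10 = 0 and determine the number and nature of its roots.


For ax^2 + bx + c = 0, discriminant D = b^2 - 4ac
Here a = -1, b = 6, c = 10
D = (6)^2 - 4(-1)(10) = 36 + 40 = 76

D = 76 > 0 but not a perfect square
The equation has 2 distinct real irrational roots.

Discriminant = 76, 2 distinct real irrational roots


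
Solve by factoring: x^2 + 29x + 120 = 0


We need two numbers that multiply to 120 and add to 29.
Those numbers are 24 and 5 (since 24 * 5 = 120 and 24 + 5 = 29).
So x^2 + 29x + 120 = (x + 24)(x + 5) = 0
Setting each factor to zero: x = -24 or x = -5

x = -24, x = -5


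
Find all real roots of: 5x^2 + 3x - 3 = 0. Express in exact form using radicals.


Using the quadratic formula: x = (-b ± sqrt(b^2 - 4ac)) / (2a)
Here a = 5, b = 3, c = -3
Discriminant = b^2 - 4ac = 3^2 - 4(5)(-3) = 9 + 60 = 69
Since discriminant = 69 > 0, there are two real roots.
x = (-3 ± sqrt(69)) / 10
Numerically: x ≈ 0.5307 or x ≈ -1.1307

x = (-3 + sqrt(69)) / 10 or x = (-3 - sqrt(69)) / 10


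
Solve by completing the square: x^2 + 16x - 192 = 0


Start: x^2 + 16x - 192 = 0
Move constant: x^2 + 16x = 192
Half of 16 is 8, squared is 64
Add 64 to both sides: x^2 + 16x + 64 = 256
(x + 8)^2 = 256
x + 8 = ±16
x = -8 + 16 = 8 or x = -8 - 16 = -24

x = -24, x = 8


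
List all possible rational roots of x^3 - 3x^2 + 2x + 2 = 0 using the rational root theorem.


Rational root theorem: possible roots are ±p/q where:
  p divides the constant term (2): p ∈ {1, 2}
  q divides the leading coefficient (1): q ∈ {1}

All possible rational roots: -2, -1, 1, 2

-2, -1, 1, 2


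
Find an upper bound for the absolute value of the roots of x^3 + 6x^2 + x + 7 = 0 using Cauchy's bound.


Cauchy's bound: all roots r satisfy |r| <= 1 + max(|a_i/a_n|) for i = 0,...,n-1
where a_n is the leading coefficient.

Coefficients: [1, 6, 1, 7]
Leading coefficient a_n = 1
Ratios |a_i/a_n|: 6, 1, 7
Maximum ratio: 7
Cauchy's bound: |r| <= 1 + 7 = 8

Upper bound = 8


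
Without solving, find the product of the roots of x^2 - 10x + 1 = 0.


By Vieta's formulas for ax^2 + bx + c = 0:
  Sum of roots = -b/a
  Product of roots = c/a

Here a = 1, b = -10, c = 1
Sum = -(-10)/1 = 10
Product = 1/1 = 1

Product = 1


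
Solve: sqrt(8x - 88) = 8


Square both sides: 8x - 88 = 8^2 = 64
8x = 64 + 88 = 152
x = 19
Check: sqrt(8*19 - 88) = sqrt(64) = 8 ✓

x = 19


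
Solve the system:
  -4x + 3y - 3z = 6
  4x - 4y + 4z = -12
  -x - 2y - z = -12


Using Cramer's rule. Expand each determinant along the first row.
D  = (-4)*[(-4)*(-1) - 4*(-2)] - 3*[4*(-1) - 4*(-1)] + (-3)*[4*(-2) - (-4)*(-1)]
  = (-4)*(12) - 3*(0) + (-3)*(-12) = -12
Dx = 6*[(-4)*(-1) - 4*(-2)] - 3*[(-12)*(-1) - 4*(-12)] + (-3)*[(-12)*(-2) - (-4)*(-12)]
  = 6*(12) - 3*(60) + (-3)*(-24) = -36
Dy = (-4)*[(-12)*(-1) - 4*(-12)] - 6*[4*(-1) - 4*(-1)] + (-3)*[4*(-12) - (-12)*(-1)]
  = (-4)*(60) - 6*(0) + (-3)*(-60) = -60
Dz = (-4)*[(-4)*(-12) - (-12)*(-2)] - 3*[4*(-12) - (-12)*(-1)] + 6*[4*(-2) - (-4)*(-1)]
  = (-4)*(24) - 3*(-60) + 6*(-12) = 12
x = Dx/D = -36/-12 = 3, y = Dy/D = -60/-12 = 5, z = Dz/D = 12/-12 = -1
Check eq1: (-4)(3) + (3)(5) + (-3)(-1) = 6 = 6 ✓
Check eq2: (4)(3) + (-4)(5) + (4)(-1) = -12 = -12 ✓
Check eq3: (-1)(3) + (-2)(5) + (-1)(-1) = -12 = -12 ✓

x = 3, y = 5, z = -1


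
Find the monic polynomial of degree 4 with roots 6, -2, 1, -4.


A monic polynomial with roots 6, -2, 1, -4 is:
p(x) = (x - 6)(x + 2)(x - 1)(x + 4)
After multiplying by (x - 6): x - 6
After multiplying by (x + 2): x^2 - 4x - 12
After multiplying by (x - 1): x^3 - 5x^2 - 8x + 12
After multiplying by (x + 4): x^4 - x^3 - 28x^2 - 20x + 48

x^4 - x^3 - 28x^2 - 20x + 48


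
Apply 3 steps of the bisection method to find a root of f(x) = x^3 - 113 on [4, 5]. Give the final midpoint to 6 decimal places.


f(x) = x^3 - 113
f(4) = -49 < 0
f(5) = 12 > 0

Step 1: midpoint = (4.000000 + 5.000000)/2 = 4.500000
  f(4.500000) = -21.875000
  f(mid) < 0, so root is in [4.500000, 5.000000]

Step 2: midpoint = (4.500000 + 5.000000)/2 = 4.750000
  f(4.750000) = -5.828125
  f(mid) < 0, so root is in [4.750000, 5.000000]

Step 3: midpoint = (4.750000 + 5.000000)/2 = 4.875000
  f(4.875000) = 2.857422
  f(mid) > 0, so root is in [4.750000, 4.875000]

midpoint = 4.875000


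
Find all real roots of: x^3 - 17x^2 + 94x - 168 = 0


Let p(x) = x^3 - 17x^2 + 94x - 168. By the rational root theorem (leading coefficient 1), any rational root is an integer divisor of 168: try ±1, ±2, ... in turn.
Test x = 1: value = -90 ≠ 0.
Test x = -1: value = -280 ≠ 0.
Test x = 2: value = -40 ≠ 0.
Test x = -2: value = -432 ≠ 0.
Test x = 3: value = -12 ≠ 0.
Test x = -3: value = -630 ≠ 0.
Test x = 4: value = 0 ✓, so (x - 4) is a factor.
Synthetic division by (x - 4): bring down 1; 1(4) - 17 = -13; (-13)(4) + 94 = 42; 42(4) - 168 = 0 → quotient x^2 - 13x + 42, remainder 0.
Solve the quadratic x^2 - 13x + 42 = 0: discriminant = (-13)^2 - 4(1)(42) = 169 - 168 = 1.
sqrt(1) = 1, so x = (13 ± 1)/2: x = 7 or x = 6.

x = 4, x = 6, x = 7


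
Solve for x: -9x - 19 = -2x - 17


Starting with: -9x - 19 = -2x - 17
Move all x terms to left: (-9 + 2)x = -17 + 19
Simplify: -7x = 2
Divide both sides by -7: x = -2/7

x = -2/7


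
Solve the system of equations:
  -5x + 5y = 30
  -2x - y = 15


Using Cramer's rule:
Determinant D = (-5)(-1) - (-2)(5) = 5 + 10 = 15
Dx = (30)(-1) - (15)(5) = -30 - 75 = -105
Dy = (-5)(15) - (-2)(30) = -75 + 60 = -15
x = Dx/D = -105/15 = -7
y = Dy/D = -15/15 = -1

x = -7, y = -1


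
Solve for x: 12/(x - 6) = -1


Multiply both sides by (x - 6): 12 = -1(x - 6)
Distribute: 12 = -x + 6
-x = 12 - 6 = 6
x = -6

x = -6


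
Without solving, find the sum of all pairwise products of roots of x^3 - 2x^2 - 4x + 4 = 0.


By Vieta's formulas for x^3 + bx^2 + cx + d = 0:
  r1 + r2 + r3 = -b/a = 2
  r1*r2 + r1*r3 + r2*r3 = c/a = -4
  r1*r2*r3 = -d/a = -4


Sum of pairwise products = -4


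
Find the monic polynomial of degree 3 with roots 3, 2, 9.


A monic polynomial with roots 3, 2, 9 is:
p(x) = (x - 3)(x - 2)(x - 9)
After multiplying by (x - 3): x - 3
After multiplying by (x - 2): x^2 - 5x + 6
After multiplying by (x - 9): x^3 - 14x^2 + 51x - 54

x^3 - 14x^2 + 51x - 54


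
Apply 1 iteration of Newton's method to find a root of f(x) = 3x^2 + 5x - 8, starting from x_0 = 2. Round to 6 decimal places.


Newton's method: x_(n+1) = x_n - f(x_n)/f'(x_n)
f(x) = 3x^2 + 5x - 8
f'(x) = 6x + 5

Iteration 1:
  f(2.000000) = 14.000000
  f'(2.000000) = 17.000000
  x_1 = 2.000000 - (14.000000)/(17.000000) = 1.176471

x_1 = 1.176471


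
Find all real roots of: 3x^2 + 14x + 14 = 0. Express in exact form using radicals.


Using the quadratic formula: x = (-b ± sqrt(b^2 - 4ac)) / (2a)
Here a = 3, b = 14, c = 14
Discriminant = b^2 - 4ac = 14^2 - 4(3)(14) = 196 - 168 = 28
Since discriminant = 28 > 0, there are two real roots.
x = (-14 ± 2*sqrt(7)) / 6
Simplifying: x = (-7 ± sqrt(7)) / 3
Numerically: x ≈ -1.4514 or x ≈ -3.2153

x = (-7 + sqrt(7)) / 3 or x = (-7 - sqrt(7)) / 3


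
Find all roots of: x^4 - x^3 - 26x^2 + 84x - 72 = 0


Let p(x) = x^4 - x^3 - 26x^2 + 84x - 72. By the rational root theorem (leading coefficient 1), any rational root is an integer divisor of 72: try ±1, ±2, ... in turn.
Test x = 1: value = -14 ≠ 0.
Test x = -1: value = -180 ≠ 0.
Test x = 2: value = 0 ✓, so (x - 2) is a factor.
Synthetic division by (x - 2): bring down 1; 1(2) - 1 = 1; 1(2) - 26 = -24; (-24)(2) + 84 = 36; 36(2) - 72 = 0 → quotient x^3 + x^2 - 24x + 36, remainder 0.
Continue with the quotient x^3 + x^2 - 24x + 36 (candidates must divide 36; re-test x = 2 first in case it repeats).
Test x = 2: value = 0 ✓, so (x - 2) is a factor.
Synthetic division by (x - 2): bring down 1; 1(2) + 1 = 3; 3(2) - 24 = -18; (-18)(2) + 36 = 0 → quotient x^2 + 3x - 18, remainder 0.
Solve the quadratic x^2 + 3x - 18 = 0: discriminant = 3^2 - 4(1)(-18) = 9 + 72 = 81.
sqrt(81) = 9, so x = (-3 ± 9)/2: x = 3 or x = -6.
Collecting all roots found:

x = -6, x = 2 (multiplicity 2), x = 3


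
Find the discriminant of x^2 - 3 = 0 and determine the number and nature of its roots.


For ax^2 + bx + c = 0, discriminant D = b^2 - 4ac
Here a = 1, b = 0, c = -3
D = (0)^2 - 4(1)(-3) = 0 + 12 = 12

D = 12 > 0 but not a perfect square
The equation has 2 distinct real irrational roots.

Discriminant = 12, 2 distinct real irrational roots


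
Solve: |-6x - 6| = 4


An absolute value equation |expr| = 4 gives two cases:
Case 1: -6x - 6 = 4
  -6x = 10, so x = -5/3
Case 2: -6x - 6 = -4
  -6x = 2, so x = -1/3

x = -5/3, x = -1/3


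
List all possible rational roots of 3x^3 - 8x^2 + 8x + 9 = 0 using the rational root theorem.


Rational root theorem: possible roots are ±p/q where:
  p divides the constant term (9): p ∈ {1, 3, 9}
  q divides the leading coefficient (3): q ∈ {1, 3}

All possible rational roots: -9, -3, -1, -1/3, 1/3, 1, 3, 9

-9, -3, -1, -1/3, 1/3, 1, 3, 9


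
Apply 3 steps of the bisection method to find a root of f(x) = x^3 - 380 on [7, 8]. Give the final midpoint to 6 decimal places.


f(x) = x^3 - 380
f(7) = -37 < 0
f(8) = 132 > 0

Step 1: midpoint = (7.000000 + 8.000000)/2 = 7.500000
  f(7.500000) = 41.875000
  f(mid) > 0, so root is in [7.000000, 7.500000]

Step 2: midpoint = (7.000000 + 7.500000)/2 = 7.250000
  f(7.250000) = 1.078125
  f(mid) > 0, so root is in [7.000000, 7.250000]

Step 3: midpoint = (7.000000 + 7.250000)/2 = 7.125000
  f(7.125000) = -18.294922
  f(mid) < 0, so root is in [7.125000, 7.250000]

midpoint = 7.125000


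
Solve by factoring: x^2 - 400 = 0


We need two numbers that multiply to -400 and add to 0.
Those numbers are -20 and 20 (since (-20) * 20 = -400 and (-20) + 20 = 0).
So x^2 - 400 = (x - 20)(x + 20) = 0
Setting each factor to zero: x = 20 or x = -20

x = -20, x = 20


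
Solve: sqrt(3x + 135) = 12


Square both sides: 3x + 135 = 12^2 = 144
3x = 144 - 135 = 9
x = 3
Check: sqrt(3*3 + 135) = sqrt(144) = 12 ✓

x = 3


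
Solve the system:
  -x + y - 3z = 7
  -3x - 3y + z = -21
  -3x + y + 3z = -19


Using Cramer's rule. Expand each determinant along the first row.
D  = (-1)*[(-3)*3 - 1*1] - 1*[(-3)*3 - 1*(-3)] + (-3)*[(-3)*1 - (-3)*(-3)]
  = (-1)*(-10) - 1*(-6) + (-3)*(-12) = 52
Dx = 7*[(-3)*3 - 1*1] - 1*[(-21)*3 - 1*(-19)] + (-3)*[(-21)*1 - (-3)*(-19)]
  = 7*(-10) - 1*(-44) + (-3)*(-78) = 208
Dy = (-1)*[(-21)*3 - 1*(-19)] - 7*[(-3)*3 - 1*(-3)] + (-3)*[(-3)*(-19) - (-21)*(-3)]
  = (-1)*(-44) - 7*(-6) + (-3)*(-6) = 104
Dz = (-1)*[(-3)*(-19) - (-21)*1] - 1*[(-3)*(-19) - (-21)*(-3)] + 7*[(-3)*1 - (-3)*(-3)]
  = (-1)*(78) - 1*(-6) + 7*(-12) = -156
x = Dx/D = 208/52 = 4, y = Dy/D = 104/52 = 2, z = Dz/D = -156/52 = -3
Check eq1: (-1)(4) + (1)(2) + (-3)(-3) = 7 = 7 ✓
Check eq2: (-3)(4) + (-3)(2) + (1)(-3) = -21 = -21 ✓
Check eq3: (-3)(4) + (1)(2) + (3)(-3) = -19 = -19 ✓

x = 4, y = 2, z = -3


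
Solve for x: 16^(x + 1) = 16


Express both sides with the same base.
16 = 16^1
Since the bases match, equate exponents: x + 1 = 1
So x = 1 - (1) = 0

x = 0


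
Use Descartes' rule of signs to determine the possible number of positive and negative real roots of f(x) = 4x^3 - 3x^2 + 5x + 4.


Descartes' rule of signs:

For positive roots, count sign changes in f(x) = 4x^3 - 3x^2 + 5x + 4:
Signs of coefficients: +, -, +, +
Number of sign changes: 2
Possible positive real roots: 2, 0

For negative roots, examine f(-x) = -4x^3 - 3x^2 - 5x + 4:
Signs of coefficients: -, -, -, +
Number of sign changes: 1
Possible negative real roots: 1

Positive roots: 2 or 0; Negative roots: 1


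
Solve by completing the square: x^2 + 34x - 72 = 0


Start: x^2 + 34x - 72 = 0
Move constant: x^2 + 34x = 72
Half of 34 is 17, squared is 289
Add 289 to both sides: x^2 + 34x + 289 = 361
(x + 17)^2 = 361
x + 17 = ±19
x = -17 + 19 = 2 or x = -17 - 19 = -36

x = -36, x = 2


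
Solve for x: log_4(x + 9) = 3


Convert to exponential form: x + 9 = 4^3 = 64
x = 64 - 9 = 55
Check: log_4(55 + 9) = log_4(64) = log_4(64) = 3 ✓

x = 55


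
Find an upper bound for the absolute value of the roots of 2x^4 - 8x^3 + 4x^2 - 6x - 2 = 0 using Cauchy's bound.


Cauchy's bound: all roots r satisfy |r| <= 1 + max(|a_i/a_n|) for i = 0,...,n-1
where a_n is the leading coefficient.

Coefficients: [2, -8, 4, -6, -2]
Leading coefficient a_n = 2
Ratios |a_i/a_n|: 4, 2, 3, 1
Maximum ratio: 4
Cauchy's bound: |r| <= 1 + 4 = 5

Upper bound = 5


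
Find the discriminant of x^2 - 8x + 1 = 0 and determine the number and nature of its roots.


For ax^2 + bx + c = 0, discriminant D = b^2 - 4ac
Here a = 1, b = -8, c = 1
D = (-8)^2 - 4(1)(1) = 64 - 4 = 60

D = 60 > 0 but not a perfect square
The equation has 2 distinct real irrational roots.

Discriminant = 60, 2 distinct real irrational roots


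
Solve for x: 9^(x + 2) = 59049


Express both sides with the same base.
59049 = 9^5
Since the bases match, equate exponents: x + 2 = 5
So x = 5 - (2) = 3

x = 3


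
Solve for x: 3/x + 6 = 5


Subtract 6 from both sides: 3/x = -1
Multiply both sides by x: 3 = -1 * x
Divide by -1: x = -3

x = -3


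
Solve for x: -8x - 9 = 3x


Starting with: -8x - 9 = 3x
Move all x terms to left: (-8 - 3)x = 0 + 9
Simplify: -11x = 9
Divide both sides by -11: x = -9/11

x = -9/11


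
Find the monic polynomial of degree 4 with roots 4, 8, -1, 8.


A monic polynomial with roots 4, 8, -1, 8 is:
p(x) = (x - 4)(x - 8)(x + 1)(x - 8)
After multiplying by (x - 4): x - 4
After multiplying by (x - 8): x^2 - 12x + 32
After multiplying by (x + 1): x^3 - 11x^2 + 20x + 32
After multiplying by (x - 8): x^4 - 19x^3 + 108x^2 - 128x - 256

x^4 - 19x^3 + 108x^2 - 128x - 256


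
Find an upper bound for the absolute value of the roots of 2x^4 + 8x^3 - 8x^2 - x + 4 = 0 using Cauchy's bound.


Cauchy's bound: all roots r satisfy |r| <= 1 + max(|a_i/a_n|) for i = 0,...,n-1
where a_n is the leading coefficient.

Coefficients: [2, 8, -8, -1, 4]
Leading coefficient a_n = 2
Ratios |a_i/a_n|: 4, 4, 1/2, 2
Maximum ratio: 4
Cauchy's bound: |r| <= 1 + 4 = 5

Upper bound = 5


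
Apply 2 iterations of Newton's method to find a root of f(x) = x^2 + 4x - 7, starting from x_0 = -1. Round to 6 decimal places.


Newton's method: x_(n+1) = x_n - f(x_n)/f'(x_n)
f(x) = x^2 + 4x - 7
f'(x) = 2x + 4

Iteration 1:
  f(-1.000000) = -10.000000
  f'(-1.000000) = 2.000000
  x_1 = -1.000000 - (-10.000000)/(2.000000) = 4.000000

Iteration 2:
  f(4.000000) = 25.000000
  f'(4.000000) = 12.000000
  x_2 = 4.000000 - (25.000000)/(12.000000) = 1.916667

x_2 = 1.916667


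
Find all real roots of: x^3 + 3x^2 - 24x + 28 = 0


Let p(x) = x^3 + 3x^2 - 24x + 28. By the rational root theorem (leading coefficient 1), any rational root is an integer divisor of 28: try ±1, ±2, ... in turn.
Test x = 1: value = 8 ≠ 0.
Test x = -1: value = 54 ≠ 0.
Test x = 2: value = 0 ✓, so (x - 2) is a factor.
Synthetic division by (x - 2): bring down 1; 1(2) + 3 = 5; 5(2) - 24 = -14; (-14)(2) + 28 = 0 → quotient x^2 + 5x - 14, remainder 0.
Solve the quadratic x^2 + 5x - 14 = 0: discriminant = 5^2 - 4(1)(-14) = 25 + 56 = 81.
sqrt(81) = 9, so x = (-5 ± 9)/2: x = 2 or x = -7.

x = -7, x = 2 (multiplicity 2)


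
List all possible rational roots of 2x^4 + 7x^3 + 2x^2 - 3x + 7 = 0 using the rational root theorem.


Rational root theorem: possible roots are ±p/q where:
  p divides the constant term (7): p ∈ {1, 7}
  q divides the leading coefficient (2): q ∈ {1, 2}

All possible rational roots: -7, -7/2, -1, -1/2, 1/2, 1, 7/2, 7

-7, -7/2, -1, -1/2, 1/2, 1, 7/2, 7


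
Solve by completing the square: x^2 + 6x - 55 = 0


Start: x^2 + 6x - 55 = 0
Move constant: x^2 + 6x = 55
Half of 6 is 3, squared is 9
Add 9 to both sides: x^2 + 6x + 9 = 64
(x + 3)^2 = 64
x + 3 = ±8
x = -3 + 8 = 5 or x = -3 - 8 = -11

x = -11, x = 5


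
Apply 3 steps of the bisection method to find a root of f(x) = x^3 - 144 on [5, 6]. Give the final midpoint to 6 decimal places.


f(x) = x^3 - 144
f(5) = -19 < 0
f(6) = 72 > 0

Step 1: midpoint = (5.000000 + 6.000000)/2 = 5.500000
  f(5.500000) = 22.375000
  f(mid) > 0, so root is in [5.000000, 5.500000]

Step 2: midpoint = (5.000000 + 5.500000)/2 = 5.250000
  f(5.250000) = 0.703125
  f(mid) > 0, so root is in [5.000000, 5.250000]

Step 3: midpoint = (5.000000 + 5.250000)/2 = 5.125000
  f(5.125000) = -9.388672
  f(mid) < 0, so root is in [5.125000, 5.250000]

midpoint = 5.125000


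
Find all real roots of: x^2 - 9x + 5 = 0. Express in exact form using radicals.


Using the quadratic formula: x = (-b ± sqrt(b^2 - 4ac)) / (2a)
Here a = 1, b = -9, c = 5
Discriminant = b^2 - 4ac = (-9)^2 - 4(1)(5) = 81 - 20 = 61
Since discriminant = 61 > 0, there are two real roots.
x = (9 ± sqrt(61)) / 2
Numerically: x ≈ 8.4051 or x ≈ 0.5949

x = (9 + sqrt(61)) / 2 or x = (9 - sqrt(61)) / 2


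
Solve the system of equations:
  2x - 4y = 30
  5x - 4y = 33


Using Cramer's rule:
Determinant D = (2)(-4) - (5)(-4) = -8 + 20 = 12
Dx = (30)(-4) - (33)(-4) = -120 + 132 = 12
Dy = (2)(33) - (5)(30) = 66 - 150 = -84
x = Dx/D = 12/12 = 1
y = Dy/D = -84/12 = -7

x = 1, y = -7


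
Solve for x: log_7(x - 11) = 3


Convert to exponential form: x - 11 = 7^3 = 343
x = 343 + 11 = 354
Check: log_7(354 - 11) = log_7(343) = log_7(343) = 3 ✓

x = 354


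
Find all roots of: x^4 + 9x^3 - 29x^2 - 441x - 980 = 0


Let p(x) = x^4 + 9x^3 - 29x^2 - 441x - 980. By the rational root theorem (leading coefficient 1), any rational root is an integer divisor of 980: try ±1, ±2, ... in turn.
Test x = 1: value = -1440 ≠ 0.
Test x = -1: value = -576 ≠ 0.
Test x = 2: value = -1890 ≠ 0.
Test x = -2: value = -270 ≠ 0.
Test x = 4: value = -2376 ≠ 0.
Test x = -4: value = 0 ✓, so (x + 4) is a factor.
Synthetic division by (x + 4): bring down 1; 1(-4) + 9 = 5; 5(-4) - 29 = -49; (-49)(-4) - 441 = -245; (-245)(-4) - 980 = 0 → quotient x^3 + 5x^2 - 49x - 245, remainder 0.
Continue with the quotient x^3 + 5x^2 - 49x - 245 (candidates must divide 245).
Test x = 5: value = -240 ≠ 0.
Test x = -5: value = 0 ✓, so (x + 5) is a factor.
Synthetic division by (x + 5): bring down 1; 1(-5) + 5 = 0; 0(-5) - 49 = -49; (-49)(-5) - 245 = 0 → quotient x^2 - 49, remainder 0.
Solve the quadratic x^2 - 49 = 0: discriminant = 0^2 - 4(1)(-49) = 0 + 196 = 196.
sqrt(196) = 14, so x = (0 ± 14)/2: x = 7 or x = -7.
Collecting all roots found:

x = -7, x = -5, x = -4, x = 7


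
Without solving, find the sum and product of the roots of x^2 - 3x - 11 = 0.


By Vieta's formulas for ax^2 + bx + c = 0:
  Sum of roots = -b/a
  Product of roots = c/a

Here a = 1, b = -3, c = -11
Sum = -(-3)/1 = 3
Product = -11/1 = -11

Sum = 3, Product = -11


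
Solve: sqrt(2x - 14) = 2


Square both sides: 2x - 14 = 2^2 = 4
2x = 4 + 14 = 18
x = 9
Check: sqrt(2*9 - 14) = sqrt(4) = 2 ✓

x = 9


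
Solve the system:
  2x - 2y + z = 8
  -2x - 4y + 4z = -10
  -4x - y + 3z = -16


Using Cramer's rule. Expand each determinant along the first row.
D  = 2*[(-4)*3 - 4*(-1)] - (-2)*[(-2)*3 - 4*(-4)] + 1*[(-2)*(-1) - (-4)*(-4)]
  = 2*(-8) - (-2)*(10) + 1*(-14) = -10
Dx = 8*[(-4)*3 - 4*(-1)] - (-2)*[(-10)*3 - 4*(-16)] + 1*[(-10)*(-1) - (-4)*(-16)]
  = 8*(-8) - (-2)*(34) + 1*(-54) = -50
Dy = 2*[(-10)*3 - 4*(-16)] - 8*[(-2)*3 - 4*(-4)] + 1*[(-2)*(-16) - (-10)*(-4)]
  = 2*(34) - 8*(10) + 1*(-8) = -20
Dz = 2*[(-4)*(-16) - (-10)*(-1)] - (-2)*[(-2)*(-16) - (-10)*(-4)] + 8*[(-2)*(-1) - (-4)*(-4)]
  = 2*(54) - (-2)*(-8) + 8*(-14) = -20
x = Dx/D = -50/-10 = 5, y = Dy/D = -20/-10 = 2, z = Dz/D = -20/-10 = 2
Check eq1: (2)(5) + (-2)(2) + (1)(2) = 8 = 8 ✓
Check eq2: (-2)(5) + (-4)(2) + (4)(2) = -10 = -10 ✓
Check eq3: (-4)(5) + (-1)(2) + (3)(2) = -16 = -16 ✓

x = 5, y = 2, z = 2


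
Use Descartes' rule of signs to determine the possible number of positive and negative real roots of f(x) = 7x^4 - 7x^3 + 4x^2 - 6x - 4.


Descartes' rule of signs:

For positive roots, count sign changes in f(x) = 7x^4 - 7x^3 + 4x^2 - 6x - 4:
Signs of coefficients: +, -, +, -, -
Number of sign changes: 3
Possible positive real roots: 3, 1

For negative roots, examine f(-x) = 7x^4 + 7x^3 + 4x^2 + 6x - 4:
Signs of coefficients: +, +, +, +, -
Number of sign changes: 1
Possible negative real roots: 1

Positive roots: 3 or 1; Negative roots: 1


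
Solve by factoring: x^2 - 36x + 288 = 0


We need two numbers that multiply to 288 and add to -36.
Those numbers are -12 and -24 (since (-12) * (-24) = 288 and (-12) + (-24) = -36).
So x^2 - 36x + 288 = (x - 12)(x - 24) = 0
Setting each factor to zero: x = 12 or x = 24

x = 12, x = 24


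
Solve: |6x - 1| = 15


An absolute value equation |expr| = 15 gives two cases:
Case 1: 6x - 1 = 15
  6x = 16, so x = 8/3
Case 2: 6x - 1 = -15
  6x = -14, so x = -7/3

x = -7/3, x = 8/3


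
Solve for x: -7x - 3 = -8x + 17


Starting with: -7x - 3 = -8x + 17
Move all x terms to left: (-7 + 8)x = 17 + 3
Simplify: x = 20
Divide both sides by 1: x = 20

x = 20


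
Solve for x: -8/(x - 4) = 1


Multiply both sides by (x - 4): -8 = 1(x - 4)
Distribute: -8 = x - 4
x = -8 + 4 = -4
x = -4

x = -4


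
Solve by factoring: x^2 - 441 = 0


We need two numbers that multiply to -441 and add to 0.
Those numbers are 21 and -21 (since 21 * (-21) = -441 and 21 + (-21) = 0).
So x^2 - 441 = (x + 21)(x - 21) = 0
Setting each factor to zero: x = -21 or x = 21

x = -21, x = 21


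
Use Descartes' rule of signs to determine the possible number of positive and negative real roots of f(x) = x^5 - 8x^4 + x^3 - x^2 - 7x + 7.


Descartes' rule of signs:

For positive roots, count sign changes in f(x) = x^5 - 8x^4 + x^3 - x^2 - 7x + 7:
Signs of coefficients: +, -, +, -, -, +
Number of sign changes: 4
Possible positive real roots: 4, 2, 0

For negative roots, examine f(-x) = -x^5 - 8x^4 - x^3 - x^2 + 7x + 7:
Signs of coefficients: -, -, -, -, +, +
Number of sign changes: 1
Possible negative real roots: 1

Positive roots: 4 or 2 or 0; Negative roots: 1


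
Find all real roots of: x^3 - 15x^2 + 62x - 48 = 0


Let p(x) = x^3 - 15x^2 + 62x - 48. By the rational root theorem (leading coefficient 1), any rational root is an integer divisor of 48: try ±1, ±2, ... in turn.
Test x = 1: value = 0 ✓, so (x - 1) is a factor.
Synthetic division by (x - 1): bring down 1; 1(1) - 15 = -14; (-14)(1) + 62 = 48; 48(1) - 48 = 0 → quotient x^2 - 14x + 48, remainder 0.
Solve the quadratic x^2 - 14x + 48 = 0: discriminant = (-14)^2 - 4(1)(48) = 196 - 192 = 4.
sqrt(4) = 2, so x = (14 ± 2)/2: x = 8 or x = 6.

x = 1, x = 6, x = 8


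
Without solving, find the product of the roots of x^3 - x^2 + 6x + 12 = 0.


By Vieta's formulas for x^3 + bx^2 + cx + d = 0:
  r1 + r2 + r3 = -b/a = 1
  r1*r2 + r1*r3 + r2*r3 = c/a = 6
  r1*r2*r3 = -d/a = -12


Product = -12


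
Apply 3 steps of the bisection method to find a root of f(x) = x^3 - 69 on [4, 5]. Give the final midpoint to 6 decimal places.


f(x) = x^3 - 69
f(4) = -5 < 0
f(5) = 56 > 0

Step 1: midpoint = (4.000000 + 5.000000)/2 = 4.500000
  f(4.500000) = 22.125000
  f(mid) > 0, so root is in [4.000000, 4.500000]

Step 2: midpoint = (4.000000 + 4.500000)/2 = 4.250000
  f(4.250000) = 7.765625
  f(mid) > 0, so root is in [4.000000, 4.250000]

Step 3: midpoint = (4.000000 + 4.250000)/2 = 4.125000
  f(4.125000) = 1.189453
  f(mid) > 0, so root is in [4.000000, 4.125000]

midpoint = 4.125000


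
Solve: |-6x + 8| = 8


An absolute value equation |expr| = 8 gives two cases:
Case 1: -6x + 8 = 8
  -6x = 0, so x = 0
Case 2: -6x + 8 = -8
  -6x = -16, so x = 8/3

x = 0, x = 8/3


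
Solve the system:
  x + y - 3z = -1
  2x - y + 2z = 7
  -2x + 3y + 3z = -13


Using Cramer's rule. Expand each determinant along the first row.
D  = 1*[(-1)*3 - 2*3] - 1*[2*3 - 2*(-2)] + (-3)*[2*3 - (-1)*(-2)]
  = 1*(-9) - 1*(10) + (-3)*(4) = -31
Dx = (-1)*[(-1)*3 - 2*3] - 1*[7*3 - 2*(-13)] + (-3)*[7*3 - (-1)*(-13)]
  = (-1)*(-9) - 1*(47) + (-3)*(8) = -62
Dy = 1*[7*3 - 2*(-13)] - (-1)*[2*3 - 2*(-2)] + (-3)*[2*(-13) - 7*(-2)]
  = 1*(47) - (-1)*(10) + (-3)*(-12) = 93
Dz = 1*[(-1)*(-13) - 7*3] - 1*[2*(-13) - 7*(-2)] + (-1)*[2*3 - (-1)*(-2)]
  = 1*(-8) - 1*(-12) + (-1)*(4) = 0
x = Dx/D = -62/-31 = 2, y = Dy/D = 93/-31 = -3, z = Dz/D = 0/-31 = 0
Check eq1: (1)(2) + (1)(-3) + (-3)(0) = -1 = -1 ✓
Check eq2: (2)(2) + (-1)(-3) + (2)(0) = 7 = 7 ✓
Check eq3: (-2)(2) + (3)(-3) + (3)(0) = -13 = -13 ✓

x = 2, y = -3, z = 0


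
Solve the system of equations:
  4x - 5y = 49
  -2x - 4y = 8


Using Cramer's rule:
Determinant D = (4)(-4) - (-2)(-5) = -16 - 10 = -26
Dx = (49)(-4) - (8)(-5) = -196 + 40 = -156
Dy = (4)(8) - (-2)(49) = 32 + 98 = 130
x = Dx/D = -156/-26 = 6
y = Dy/D = 130/-26 = -5

x = 6, y = -5


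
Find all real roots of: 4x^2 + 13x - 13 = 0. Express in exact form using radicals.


Using the quadratic formula: x = (-b ± sqrt(b^2 - 4ac)) / (2a)
Here a = 4, b = 13, c = -13
Discriminant = b^2 - 4ac = 13^2 - 4(4)(-13) = 169 + 208 = 377
Since discriminant = 377 > 0, there are two real roots.
x = (-13 ± sqrt(377)) / 8
Numerically: x ≈ 0.8021 or x ≈ -4.0521

x = (-13 + sqrt(377)) / 8 or x = (-13 - sqrt(377)) / 8


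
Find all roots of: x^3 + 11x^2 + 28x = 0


The constant term is 0, so x = 0 is a root. Factor out x:
  x^2 + 11x + 28 = 0
Solve the quadratic x^2 + 11x + 28 = 0: discriminant = 11^2 - 4(1)(28) = 121 - 112 = 9.
sqrt(9) = 3, so x = (-11 ± 3)/2: x = -4 or x = -7.
Collecting all roots found:

x = -7, x = -4, x = 0


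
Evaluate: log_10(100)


We need the exponent such that 10^? = 100
10^2 = 100
Therefore log_10(100) = 2

2


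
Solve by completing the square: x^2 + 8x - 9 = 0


Start: x^2 + 8x - 9 = 0
Move constant: x^2 + 8x = 9
Half of 8 is 4, squared is 16
Add 16 to both sides: x^2 + 8x + 16 = 25
(x + 4)^2 = 25
x + 4 = ±5
x = -4 + 5 = 1 or x = -4 - 5 = -9

x = -9, x = 1


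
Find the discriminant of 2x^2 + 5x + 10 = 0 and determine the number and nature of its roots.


For ax^2 + bx + c = 0, discriminant D = b^2 - 4ac
Here a = 2, b = 5, c = 10
D = (5)^2 - 4(2)(10) = 25 - 80 = -55

D = -55 < 0
The equation has no real roots (2 complex conjugate roots).

Discriminant = -55, no real roots (2 complex conjugate roots)


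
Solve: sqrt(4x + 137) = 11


Square both sides: 4x + 137 = 11^2 = 121
4x = 121 - 137 = -16
x = -4
Check: sqrt(4*(-4) + 137) = sqrt(121) = 11 ✓

x = -4


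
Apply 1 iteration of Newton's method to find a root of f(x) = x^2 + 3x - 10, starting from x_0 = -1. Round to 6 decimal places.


Newton's method: x_(n+1) = x_n - f(x_n)/f'(x_n)
f(x) = x^2 + 3x - 10
f'(x) = 2x + 3

Iteration 1:
  f(-1.000000) = -12.000000
  f'(-1.000000) = 1.000000
  x_1 = -1.000000 - (-12.000000)/(1.000000) = 11.000000

x_1 = 11.000000


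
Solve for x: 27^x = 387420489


Express both sides with the same base.
387420489 = 27^6
Since the bases match: x = 6

x = 6


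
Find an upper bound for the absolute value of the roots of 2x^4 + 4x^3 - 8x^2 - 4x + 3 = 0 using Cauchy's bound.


Cauchy's bound: all roots r satisfy |r| <= 1 + max(|a_i/a_n|) for i = 0,...,n-1
where a_n is the leading coefficient.

Coefficients: [2, 4, -8, -4, 3]
Leading coefficient a_n = 2
Ratios |a_i/a_n|: 2, 4, 2, 3/2
Maximum ratio: 4
Cauchy's bound: |r| <= 1 + 4 = 5

Upper bound = 5


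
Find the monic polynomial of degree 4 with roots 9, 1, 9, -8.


A monic polynomial with roots 9, 1, 9, -8 is:
p(x) = (x - 9)(x - 1)(x - 9)(x + 8)
After multiplying by (x - 9): x - 9
After multiplying by (x - 1): x^2 - 10x + 9
After multiplying by (x - 9): x^3 - 19x^2 + 99x - 81
After multiplying by (x + 8): x^4 - 11x^3 - 53x^2 + 711x - 648

x^4 - 11x^3 - 53x^2 + 711x - 648


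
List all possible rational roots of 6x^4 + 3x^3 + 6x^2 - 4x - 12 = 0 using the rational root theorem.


Rational root theorem: possible roots are ±p/q where:
  p divides the constant term (-12): p ∈ {1, 2, 3, 4, 6, 12}
  q divides the leading coefficient (6): q ∈ {1, 2, 3, 6}

All possible rational roots: -12, -6, -4, -3, -2, -3/2, -4/3, -1, -2/3, -1/2, -1/3, -1/6, 1/6, 1/3, 1/2, 2/3, 1, 4/3, 3/2, 2, 3, 4, 6, 12

-12, -6, -4, -3, -2, -3/2, -4/3, -1, -2/3, -1/2, -1/3, -1/6, 1/6, 1/3, 1/2, 2/3, 1, 4/3, 3/2, 2, 3, 4, 6, 12


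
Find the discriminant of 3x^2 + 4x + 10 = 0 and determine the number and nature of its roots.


For ax^2 + bx + c = 0, discriminant D = b^2 - 4ac
Here a = 3, b = 4, c = 10
D = (4)^2 - 4(3)(10) = 16 - 120 = -104

D = -104 < 0
The equation has no real roots (2 complex conjugate roots).

Discriminant = -104, no real roots (2 complex conjugate roots)


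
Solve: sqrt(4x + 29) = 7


Square both sides: 4x + 29 = 7^2 = 49
4x = 49 - 29 = 20
x = 5
Check: sqrt(4*5 + 29) = sqrt(49) = 7 ✓

x = 5


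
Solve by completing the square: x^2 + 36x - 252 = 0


Start: x^2 + 36x - 252 = 0
Move constant: x^2 + 36x = 252
Half of 36 is 18, squared is 324
Add 324 to both sides: x^2 + 36x + 324 = 576
(x + 18)^2 = 576
x + 18 = ±24
x = -18 + 24 = 6 or x = -18 - 24 = -42

x = -42, x = 6


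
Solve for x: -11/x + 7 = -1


Subtract 7 from both sides: -11/x = -8
Multiply both sides by x: -11 = -8 * x
Divide by -8: x = 11/8

x = 11/8


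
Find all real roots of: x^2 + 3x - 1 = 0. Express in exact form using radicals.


Using the quadratic formula: x = (-b ± sqrt(b^2 - 4ac)) / (2a)
Here a = 1, b = 3, c = -1
Discriminant = b^2 - 4ac = 3^2 - 4(1)(-1) = 9 + 4 = 13
Since discriminant = 13 > 0, there are two real roots.
x = (-3 ± sqrt(13)) / 2
Numerically: x ≈ 0.3028 or x ≈ -3.3028

x = (-3 + sqrt(13)) / 2 or x = (-3 - sqrt(13)) / 2


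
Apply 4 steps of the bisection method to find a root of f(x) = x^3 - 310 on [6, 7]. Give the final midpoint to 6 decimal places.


f(x) = x^3 - 310
f(6) = -94 < 0
f(7) = 33 > 0

Step 1: midpoint = (6.000000 + 7.000000)/2 = 6.500000
  f(6.500000) = -35.375000
  f(mid) < 0, so root is in [6.500000, 7.000000]

Step 2: midpoint = (6.500000 + 7.000000)/2 = 6.750000
  f(6.750000) = -2.453125
  f(mid) < 0, so root is in [6.750000, 7.000000]

Step 3: midpoint = (6.750000 + 7.000000)/2 = 6.875000
  f(6.875000) = 14.951172
  f(mid) > 0, so root is in [6.750000, 6.875000]

Step 4: midpoint = (6.750000 + 6.875000)/2 = 6.812500
  f(6.812500) = 6.169189
  f(mid) > 0, so root is in [6.750000, 6.812500]

midpoint = 6.812500
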